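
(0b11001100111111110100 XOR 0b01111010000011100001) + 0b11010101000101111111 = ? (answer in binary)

0b110001100000010010100

First 0b11001100111111110100 XOR 0b01111010000011100001 = 0b10110110111100010101.
Add column by column in base 2, right to left:
  1+1 = 0 carry 1
  0+1+1 = 0 carry 1
  1+1+1 = 1 carry 1
  0+1+1 = 0 carry 1
  1+1+1 = 1 carry 1
  0+1+1 = 0 carry 1
  0+1+1 = 0 carry 1
  0+0+1 = 1
  1+1 = 0 carry 1
  1+0+1 = 0 carry 1
  1+0+1 = 0 carry 1
  1+0+1 = 0 carry 1
  0+1+1 = 0 carry 1
  1+0+1 = 0 carry 1
  1+1+1 = 1 carry 1
  0+0+1 = 1
  1+1 = 0 carry 1
  1+0+1 = 0 carry 1
  0+1+1 = 0 carry 1
  1+1+1 = 1 carry 1
  final carry 1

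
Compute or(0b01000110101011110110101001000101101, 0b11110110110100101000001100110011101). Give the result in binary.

0b11110110111111111110101101110111101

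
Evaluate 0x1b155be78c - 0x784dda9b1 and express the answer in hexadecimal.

Subtract column by column in base 16:
  c-1 → b
  8-b → d (borrow)
  7-9-1 → d (borrow)
  e-a-1 → 3
  b-d → e (borrow)
  5-d-1 → 7 (borrow)
  5-4-1 → 0
  1-8 → 9 (borrow)
  b-7-1 → 3
  1-0 → 1

0x13907e3ddb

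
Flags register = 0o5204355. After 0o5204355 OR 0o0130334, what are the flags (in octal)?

0o5334375

OR each oct digit independently (no carries):
  5|0=5, 2|1=3, 0|3=3, 4|0=4, 3|3=3, 5|3=7, 5|4=5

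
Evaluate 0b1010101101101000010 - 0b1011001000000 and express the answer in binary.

Subtract column by column in base 2:
  0-0 → 0
  1-0 → 1
  0-0 → 0
  0-0 → 0
  0-0 → 0
  0-0 → 0
  1-1 → 0
  0-0 → 0
  1-0 → 1
  1-1 → 0
  0-1 → 1 (borrow)
  1-0-1 → 0
  1-1 → 0
  0-0 → 0
  1-0 → 1
  0-0 → 0
  1-0 → 1
  0-0 → 0
  1-0 → 1

0b1010100010100000010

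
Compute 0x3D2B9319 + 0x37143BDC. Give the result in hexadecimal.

0x743FCEF5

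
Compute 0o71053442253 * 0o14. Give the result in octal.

Multiply each base-8 digit by 12, carrying:
  3×12 = 36 → write 4 carry 4
  5×12+4 = 64 → write 0 carry 8
  2×12+8 = 32 → write 0 carry 4
  2×12+4 = 28 → write 4 carry 3
  4×12+3 = 51 → write 3 carry 6
  4×12+6 = 54 → write 6 carry 6
  3×12+6 = 42 → write 2 carry 5
  5×12+5 = 65 → write 1 carry 8
  0×12+8 = 8 → write 0 carry 1
  1×12+1 = 13 → write 5 carry 1
  7×12+1 = 85 → write 5 carry 10
  remaining carry: 12

0o1255012634004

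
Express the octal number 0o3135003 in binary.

Each octal digit is 3 bits: 3=011 1=001 3=011 5=101 0=000 0=000 3=011.

0b11001011101000000011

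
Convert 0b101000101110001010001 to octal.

0o5056121

Group the bits in threes: 101 000 101 110 001 010 001 → 5056121.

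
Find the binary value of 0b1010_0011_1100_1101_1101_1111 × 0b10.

0b1010001111001101110111110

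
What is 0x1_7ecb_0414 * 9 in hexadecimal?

Multiply each base-16 digit by 9, carrying:
  4×9 = 36 → write 4 carry 2
  1×9+2 = 11 → write b
  4×9 = 36 → write 4 carry 2
  0×9+2 = 2 → write 2
  b×9 = 99 → write 3 carry 6
  c×9+6 = 114 → write 2 carry 7
  e×9+7 = 133 → write 5 carry 8
  7×9+8 = 71 → write 7 carry 4
  1×9+4 = 13 → write d

0xd752324b4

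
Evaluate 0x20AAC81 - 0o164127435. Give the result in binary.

0x20AAC81 = 0b10000010101010110010000001 in binary.
0o164127435 = 0b1110100001010111100011101 in binary.
Subtract column by column in base 2:
  1-1 → 0
  0-0 → 0
  0-1 → 1 (borrow)
  0-1-1 → 0 (borrow)
  0-1-1 → 0 (borrow)
  0-0-1 → 1 (borrow)
  0-0-1 → 1 (borrow)
  1-0-1 → 0
  0-1 → 1 (borrow)
  0-1-1 → 0 (borrow)
  1-1-1 → 1 (borrow)
  1-1-1 → 1 (borrow)
  0-0-1 → 1 (borrow)
  1-1-1 → 1 (borrow)
  0-0-1 → 1 (borrow)
  1-1-1 → 1 (borrow)
  0-0-1 → 1 (borrow)
  1-0-1 → 0
  0-0 → 0
  1-0 → 1
  0-1 → 1 (borrow)
  0-0-1 → 1 (borrow)
  0-1-1 → 0 (borrow)
  0-1-1 → 0 (borrow)
  0-1-1 → 0 (borrow)
  1-0-1 → 0

0b1110011111110101100100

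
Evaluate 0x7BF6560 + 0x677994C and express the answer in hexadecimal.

0xE36FEAC

Add column by column in base 16, right to left:
  0+C = C
  6+4 = A
  5+9 = E
  6+9 = F
  F+7 = 6 carry 1
  B+7+1 = 3 carry 1
  7+6+1 = E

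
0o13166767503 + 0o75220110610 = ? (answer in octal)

Add column by column in base 8, right to left:
  3+0 = 3
  0+1 = 1
  5+6 = 3 carry 1
  7+0+1 = 0 carry 1
  6+1+1 = 0 carry 1
  7+1+1 = 1 carry 1
  6+0+1 = 7
  6+2 = 0 carry 1
  1+2+1 = 4
  3+5 = 0 carry 1
  1+7+1 = 1 carry 1
  final carry 1

0o110407100313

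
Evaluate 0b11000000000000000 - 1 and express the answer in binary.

The trailing 15 digits are 0, so subtracting 1 borrows through: they become 1 and the next digit up decrements.

0b10111111111111111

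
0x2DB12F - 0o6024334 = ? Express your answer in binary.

0x2DB12F = 0b1011011011000100101111 in binary.
0o6024334 = 0b110000010100011011100 in binary.
Subtract column by column in base 2:
  1-0 → 1
  1-0 → 1
  1-1 → 0
  1-1 → 0
  0-1 → 1 (borrow)
  1-0-1 → 0
  0-1 → 1 (borrow)
  0-1-1 → 0 (borrow)
  1-0-1 → 0
  0-0 → 0
  0-0 → 0
  0-1 → 1 (borrow)
  1-0-1 → 0
  1-1 → 0
  0-0 → 0
  1-0 → 1
  1-0 → 1
  0-0 → 0
  1-0 → 1
  1-1 → 0
  0-1 → 1 (borrow)
  1-0-1 → 0

0b101011000100001010011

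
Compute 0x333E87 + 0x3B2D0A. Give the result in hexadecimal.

0x6E6B91

Add column by column in base 16, right to left:
  7+A = 1 carry 1
  8+0+1 = 9
  E+D = B carry 1
  3+2+1 = 6
  3+B = E
  3+3 = 6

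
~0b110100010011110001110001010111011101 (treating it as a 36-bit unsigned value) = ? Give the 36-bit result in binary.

0b001011101100001110001110101000100010

Invert each bit: 110100010011110001110001010111011101 → 001011101100001110001110101000100010.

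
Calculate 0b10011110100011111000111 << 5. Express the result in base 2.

0b1001111010001111100011100000

Left shift by 5: append 5 zero bits.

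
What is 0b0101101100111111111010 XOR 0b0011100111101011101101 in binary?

XOR bit by bit (1 where the bits differ):
  0101101100111111111010
^ 0011100111101011101101
= 0110001011010100010111

0b0110001011010100010111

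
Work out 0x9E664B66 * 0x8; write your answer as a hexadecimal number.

0x4F3325B30

Multiply each base-16 digit by 8, carrying:
  6×8 = 48 → write 0 carry 3
  6×8+3 = 51 → write 3 carry 3
  B×8+3 = 91 → write B carry 5
  4×8+5 = 37 → write 5 carry 2
  6×8+2 = 50 → write 2 carry 3
  6×8+3 = 51 → write 3 carry 3
  E×8+3 = 115 → write 3 carry 7
  9×8+7 = 79 → write F carry 4
  remaining carry: 4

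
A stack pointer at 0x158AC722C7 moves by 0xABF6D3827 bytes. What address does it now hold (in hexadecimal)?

Add column by column in base 16, right to left:
  7+7 = E
  C+2 = E
  2+8 = A
  2+3 = 5
  7+D = 4 carry 1
  C+6+1 = 3 carry 1
  A+F+1 = A carry 1
  8+B+1 = 4 carry 1
  5+A+1 = 0 carry 1
  1+0+1 = 2

0x204A345AEE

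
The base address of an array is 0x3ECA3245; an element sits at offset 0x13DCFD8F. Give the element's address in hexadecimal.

0x52A72FD4

Add column by column in base 16, right to left:
  5+F = 4 carry 1
  4+8+1 = D
  2+D = F
  3+F = 2 carry 1
  A+C+1 = 7 carry 1
  C+D+1 = A carry 1
  E+3+1 = 2 carry 1
  3+1+1 = 5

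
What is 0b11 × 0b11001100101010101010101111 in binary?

0b1001100110000000000000001101

Multiply each base-2 digit by 3, carrying:
  1×3 = 3 → write 1 carry 1
  1×3+1 = 4 → write 0 carry 2
  1×3+2 = 5 → write 1 carry 2
  1×3+2 = 5 → write 1 carry 2
  0×3+2 = 2 → write 0 carry 1
  1×3+1 = 4 → write 0 carry 2
  0×3+2 = 2 → write 0 carry 1
  1×3+1 = 4 → write 0 carry 2
  0×3+2 = 2 → write 0 carry 1
  1×3+1 = 4 → write 0 carry 2
  0×3+2 = 2 → write 0 carry 1
  1×3+1 = 4 → write 0 carry 2
  0×3+2 = 2 → write 0 carry 1
  1×3+1 = 4 → write 0 carry 2
  0×3+2 = 2 → write 0 carry 1
  1×3+1 = 4 → write 0 carry 2
  0×3+2 = 2 → write 0 carry 1
  1×3+1 = 4 → write 0 carry 2
  0×3+2 = 2 → write 0 carry 1
  0×3+1 = 1 → write 1
  1×3 = 3 → write 1 carry 1
  1×3+1 = 4 → write 0 carry 2
  0×3+2 = 2 → write 0 carry 1
  0×3+1 = 1 → write 1
  1×3 = 3 → write 1 carry 1
  1×3+1 = 4 → write 0 carry 2
  remaining carry: 10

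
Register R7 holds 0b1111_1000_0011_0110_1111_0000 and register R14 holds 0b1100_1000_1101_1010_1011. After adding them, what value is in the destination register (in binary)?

0b1000001001100010010011011

Add column by column in base 2, right to left:
  0+1 = 1
  0+1 = 1
  0+0 = 0
  0+1 = 1
  1+0 = 1
  1+1 = 0 carry 1
  1+0+1 = 0 carry 1
  1+1+1 = 1 carry 1
  0+1+1 = 0 carry 1
  1+0+1 = 0 carry 1
  1+1+1 = 1 carry 1
  0+1+1 = 0 carry 1
  1+0+1 = 0 carry 1
  1+0+1 = 0 carry 1
  0+0+1 = 1
  0+1 = 1
  0+0 = 0
  0+0 = 0
  0+1 = 1
  1+1 = 0 carry 1
  1+0+1 = 0 carry 1
  1+0+1 = 0 carry 1
  1+0+1 = 0 carry 1
  1+0+1 = 0 carry 1
  final carry 1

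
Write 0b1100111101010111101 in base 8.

0o1475275

Group the bits in threes: 001 100 111 101 010 111 101 → 1475275.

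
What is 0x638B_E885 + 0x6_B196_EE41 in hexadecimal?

Add column by column in base 16, right to left:
  5+1 = 6
  8+4 = C
  8+E = 6 carry 1
  E+E+1 = D carry 1
  B+6+1 = 2 carry 1
  8+9+1 = 2 carry 1
  3+1+1 = 5
  6+B = 1 carry 1
  0+6+1 = 7

0x71522D6C6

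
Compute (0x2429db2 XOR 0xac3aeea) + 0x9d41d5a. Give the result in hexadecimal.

First 0x2429db2 XOR 0xac3aeea = 0x8813358.
Add column by column in base 16, right to left:
  8+a = 2 carry 1
  5+5+1 = b
  3+d = 0 carry 1
  3+1+1 = 5
  1+4 = 5
  8+d = 5 carry 1
  8+9+1 = 2 carry 1
  final carry 1

0x125550b2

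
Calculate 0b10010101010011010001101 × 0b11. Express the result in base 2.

0b110111111111001110100111

Multiply each base-2 digit by 3, carrying:
  1×3 = 3 → write 1 carry 1
  0×3+1 = 1 → write 1
  1×3 = 3 → write 1 carry 1
  1×3+1 = 4 → write 0 carry 2
  0×3+2 = 2 → write 0 carry 1
  0×3+1 = 1 → write 1
  0×3 = 0 → write 0
  1×3 = 3 → write 1 carry 1
  0×3+1 = 1 → write 1
  1×3 = 3 → write 1 carry 1
  1×3+1 = 4 → write 0 carry 2
  0×3+2 = 2 → write 0 carry 1
  0×3+1 = 1 → write 1
  1×3 = 3 → write 1 carry 1
  0×3+1 = 1 → write 1
  1×3 = 3 → write 1 carry 1
  0×3+1 = 1 → write 1
  1×3 = 3 → write 1 carry 1
  0×3+1 = 1 → write 1
  1×3 = 3 → write 1 carry 1
  0×3+1 = 1 → write 1
  0×3 = 0 → write 0
  1×3 = 3 → write 1 carry 1
  remaining carry: 1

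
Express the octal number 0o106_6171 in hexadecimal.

Each octal digit is 3 bits: 1=001 0=000 6=110 6=110 1=001 7=111 1=001.
Group the bits into nibbles: 0100 0110 1100 0111 1001 → 46c79.

0x46c79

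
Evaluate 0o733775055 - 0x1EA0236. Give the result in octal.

0o541373767

0x1EA0236 = 0o172401066 in octal.
Subtract column by column in base 8:
  5-6 → 7 (borrow)
  5-6-1 → 6 (borrow)
  0-0-1 → 7 (borrow)
  5-1-1 → 3
  7-0 → 7
  7-4 → 3
  3-2 → 1
  3-7 → 4 (borrow)
  7-1-1 → 5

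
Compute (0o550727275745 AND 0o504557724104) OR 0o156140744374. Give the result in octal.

0o550727275745 AND 0o504557724104 = 0o500507224104.
Then OR with 0o156140744374.

0o556547764374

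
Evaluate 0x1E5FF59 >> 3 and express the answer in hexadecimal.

3 bits is not a whole number of base-16 digits; in binary: 1111001011111111101011001 >> 3 = 1111001011111111101011.

0x3CBFEB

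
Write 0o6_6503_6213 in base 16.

0x6D43C8B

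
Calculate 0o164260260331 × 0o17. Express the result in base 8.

0o3321125126267

Multiply each base-8 digit by 15, carrying:
  1×15 = 15 → write 7 carry 1
  3×15+1 = 46 → write 6 carry 5
  3×15+5 = 50 → write 2 carry 6
  0×15+6 = 6 → write 6
  6×15 = 90 → write 2 carry 11
  2×15+11 = 41 → write 1 carry 5
  0×15+5 = 5 → write 5
  6×15 = 90 → write 2 carry 11
  2×15+11 = 41 → write 1 carry 5
  4×15+5 = 65 → write 1 carry 8
  6×15+8 = 98 → write 2 carry 12
  1×15+12 = 27 → write 3 carry 3
  remaining carry: 3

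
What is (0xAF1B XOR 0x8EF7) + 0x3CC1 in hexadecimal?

0x5EAD

First 0xAF1B XOR 0x8EF7 = 0x21EC.
Add column by column in base 16, right to left:
  C+1 = D
  E+C = A carry 1
  1+C+1 = E
  2+3 = 5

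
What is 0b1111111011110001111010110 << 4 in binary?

0b11111110111100011110101100000

Left shift by 4: append 4 zero bits.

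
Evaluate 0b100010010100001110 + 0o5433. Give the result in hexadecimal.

0x23029

0b100010010100001110 = 0x2250E in hexadecimal.
0o5433 = 0xB1B in hexadecimal.
Add column by column in base 16, right to left:
  E+B = 9 carry 1
  0+1+1 = 2
  5+B = 0 carry 1
  2+0+1 = 3
  2+0 = 2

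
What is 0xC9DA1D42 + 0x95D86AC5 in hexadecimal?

0x15FB28807

Add column by column in base 16, right to left:
  2+5 = 7
  4+C = 0 carry 1
  D+A+1 = 8 carry 1
  1+6+1 = 8
  A+8 = 2 carry 1
  D+D+1 = B carry 1
  9+5+1 = F
  C+9 = 5 carry 1
  final carry 1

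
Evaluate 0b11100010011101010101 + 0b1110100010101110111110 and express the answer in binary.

Add column by column in base 2, right to left:
  1+0 = 1
  0+1 = 1
  1+1 = 0 carry 1
  0+1+1 = 0 carry 1
  1+1+1 = 1 carry 1
  0+1+1 = 0 carry 1
  1+0+1 = 0 carry 1
  0+1+1 = 0 carry 1
  1+1+1 = 1 carry 1
  1+1+1 = 1 carry 1
  1+0+1 = 0 carry 1
  0+1+1 = 0 carry 1
  0+0+1 = 1
  1+1 = 0 carry 1
  0+0+1 = 1
  0+0 = 0
  0+0 = 0
  1+1 = 0 carry 1
  1+0+1 = 0 carry 1
  1+1+1 = 1 carry 1
  0+1+1 = 0 carry 1
  0+1+1 = 0 carry 1
  final carry 1

0b10010000101001100010011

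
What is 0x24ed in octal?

0o22355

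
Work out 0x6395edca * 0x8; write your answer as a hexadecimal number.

Multiply each base-16 digit by 8, carrying:
  a×8 = 80 → write 0 carry 5
  c×8+5 = 101 → write 5 carry 6
  d×8+6 = 110 → write e carry 6
  e×8+6 = 118 → write 6 carry 7
  5×8+7 = 47 → write f carry 2
  9×8+2 = 74 → write a carry 4
  3×8+4 = 28 → write c carry 1
  6×8+1 = 49 → write 1 carry 3
  remaining carry: 3

0x31caf6e50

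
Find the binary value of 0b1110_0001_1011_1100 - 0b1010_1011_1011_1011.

0b11011000000001

Subtract column by column in base 2:
  0-1 → 1 (borrow)
  0-1-1 → 0 (borrow)
  1-0-1 → 0
  1-1 → 0
  1-1 → 0
  1-1 → 0
  0-0 → 0
  1-1 → 0
  1-1 → 0
  0-1 → 1 (borrow)
  0-0-1 → 1 (borrow)
  0-1-1 → 0 (borrow)
  0-0-1 → 1 (borrow)
  1-1-1 → 1 (borrow)
  1-0-1 → 0
  1-1 → 0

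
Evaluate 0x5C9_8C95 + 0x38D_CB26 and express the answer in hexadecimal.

Add column by column in base 16, right to left:
  5+6 = B
  9+2 = B
  C+B = 7 carry 1
  8+C+1 = 5 carry 1
  9+D+1 = 7 carry 1
  C+8+1 = 5 carry 1
  5+3+1 = 9

0x95757BB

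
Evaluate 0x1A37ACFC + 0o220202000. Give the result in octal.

0x1A37ACFC = 0o3215726374 in octal.
Add column by column in base 8, right to left:
  4+0 = 4
  7+0 = 7
  3+0 = 3
  6+2 = 0 carry 1
  2+0+1 = 3
  7+2 = 1 carry 1
  5+0+1 = 6
  1+2 = 3
  2+2 = 4
  3+0 = 3

0o3436130374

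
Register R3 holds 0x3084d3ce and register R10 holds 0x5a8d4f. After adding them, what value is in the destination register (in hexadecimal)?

0x30df611d

Add column by column in base 16, right to left:
  e+f = d carry 1
  c+4+1 = 1 carry 1
  3+d+1 = 1 carry 1
  d+8+1 = 6 carry 1
  4+a+1 = f
  8+5 = d
  0+0 = 0
  3+0 = 3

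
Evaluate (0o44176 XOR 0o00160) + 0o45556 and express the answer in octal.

0o111574

First 0o44176 XOR 0o00160 = 0o44016.
Add column by column in base 8, right to left:
  6+6 = 4 carry 1
  1+5+1 = 7
  0+5 = 5
  4+5 = 1 carry 1
  4+4+1 = 1 carry 1
  final carry 1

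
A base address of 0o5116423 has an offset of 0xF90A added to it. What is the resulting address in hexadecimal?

0o5116423 = 0x149D13 in hexadecimal.
Add column by column in base 16, right to left:
  3+A = D
  1+0 = 1
  D+9 = 6 carry 1
  9+F+1 = 9 carry 1
  4+0+1 = 5
  1+0 = 1

0x15961D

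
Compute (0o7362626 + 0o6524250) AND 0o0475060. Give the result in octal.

0o5060

Add column by column in base 8, right to left:
  6+0 = 6
  2+5 = 7
  6+2 = 0 carry 1
  2+4+1 = 7
  6+2 = 0 carry 1
  3+5+1 = 1 carry 1
  7+6+1 = 6 carry 1
  final carry 1
Sum = 0o16107076; now AND with 0o0475060:
  1&0=0, 6&0=0, 1&4=0, 0&7=0, 7&5=5, 0&0=0, 7&6=6, 6&0=0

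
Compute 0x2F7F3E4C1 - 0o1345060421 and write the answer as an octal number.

0o135427701660

0x2F7F3E4C1 = 0o136774762301 in octal.
Subtract column by column in base 8:
  1-1 → 0
  0-2 → 6 (borrow)
  3-4-1 → 6 (borrow)
  2-0-1 → 1
  6-6 → 0
  7-0 → 7
  4-5 → 7 (borrow)
  7-4-1 → 2
  7-3 → 4
  6-1 → 5
  3-0 → 3
  1-0 → 1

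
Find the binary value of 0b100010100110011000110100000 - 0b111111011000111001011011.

Subtract column by column in base 2:
  0-1 → 1 (borrow)
  0-1-1 → 0 (borrow)
  0-0-1 → 1 (borrow)
  0-1-1 → 0 (borrow)
  0-1-1 → 0 (borrow)
  1-0-1 → 0
  0-1 → 1 (borrow)
  1-0-1 → 0
  1-0 → 1
  0-1 → 1 (borrow)
  0-1-1 → 0 (borrow)
  0-1-1 → 0 (borrow)
  1-0-1 → 0
  1-0 → 1
  0-0 → 0
  0-1 → 1 (borrow)
  1-1-1 → 1 (borrow)
  1-0-1 → 0
  0-1 → 1 (borrow)
  0-1-1 → 0 (borrow)
  1-1-1 → 1 (borrow)
  0-1-1 → 0 (borrow)
  1-1-1 → 1 (borrow)
  0-1-1 → 0 (borrow)
  0-0-1 → 1 (borrow)
  0-0-1 → 1 (borrow)
  1-0-1 → 0

0b11010101011010001101000101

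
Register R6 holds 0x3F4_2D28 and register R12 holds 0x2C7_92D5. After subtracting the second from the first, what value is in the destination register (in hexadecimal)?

0x12C9A53

Subtract column by column in base 16:
  8-5 → 3
  2-D → 5 (borrow)
  D-2-1 → A
  2-9 → 9 (borrow)
  4-7-1 → C (borrow)
  F-C-1 → 2
  3-2 → 1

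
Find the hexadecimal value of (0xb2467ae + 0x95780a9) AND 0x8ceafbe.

0x4aa816

Add column by column in base 16, right to left:
  e+9 = 7 carry 1
  a+a+1 = 5 carry 1
  7+0+1 = 8
  6+8 = e
  4+7 = b
  2+5 = 7
  b+9 = 4 carry 1
  final carry 1
Sum = 0x147be857; now AND with 0x8ceafbe:
  1&0=0, 4&8=0, 7&c=4, b&e=a, e&a=a, 8&f=8, 5&b=1, 7&e=6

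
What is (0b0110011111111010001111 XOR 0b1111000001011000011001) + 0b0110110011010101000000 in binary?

0b10000010001110111010110

First 0b0110011111111010001111 XOR 0b1111000001011000011001 = 0b1001011110100010010110.
Add column by column in base 2, right to left:
  0+0 = 0
  1+0 = 1
  1+0 = 1
  0+0 = 0
  1+0 = 1
  0+0 = 0
  0+1 = 1
  1+0 = 1
  0+1 = 1
  0+0 = 0
  0+1 = 1
  1+0 = 1
  0+1 = 1
  1+1 = 0 carry 1
  1+0+1 = 0 carry 1
  1+0+1 = 0 carry 1
  1+1+1 = 1 carry 1
  0+1+1 = 0 carry 1
  1+0+1 = 0 carry 1
  0+1+1 = 0 carry 1
  0+1+1 = 0 carry 1
  1+0+1 = 0 carry 1
  final carry 1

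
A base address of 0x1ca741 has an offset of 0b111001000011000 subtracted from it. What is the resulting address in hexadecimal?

0b111001000011000 = 0x7218 in hexadecimal.
Subtract column by column in base 16:
  1-8 → 9 (borrow)
  4-1-1 → 2
  7-2 → 5
  a-7 → 3
  c-0 → c
  1-0 → 1

0x1c3529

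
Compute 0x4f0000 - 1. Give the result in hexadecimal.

The trailing 4 digits are 0, so subtracting 1 borrows through: they become F and the next digit up decrements.

0x4effff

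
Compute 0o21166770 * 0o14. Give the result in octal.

0o316623640

Multiply each base-8 digit by 12, carrying:
  0×12 = 0 → write 0
  7×12 = 84 → write 4 carry 10
  7×12+10 = 94 → write 6 carry 11
  6×12+11 = 83 → write 3 carry 10
  6×12+10 = 82 → write 2 carry 10
  1×12+10 = 22 → write 6 carry 2
  1×12+2 = 14 → write 6 carry 1
  2×12+1 = 25 → write 1 carry 3
  remaining carry: 3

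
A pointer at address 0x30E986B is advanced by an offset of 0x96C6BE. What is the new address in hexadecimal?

0x3A55F29

Add column by column in base 16, right to left:
  B+E = 9 carry 1
  6+B+1 = 2 carry 1
  8+6+1 = F
  9+C = 5 carry 1
  E+6+1 = 5 carry 1
  0+9+1 = A
  3+0 = 3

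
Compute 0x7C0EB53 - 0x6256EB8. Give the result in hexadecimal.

0x19B7C9B

Subtract column by column in base 16:
  3-8 → B (borrow)
  5-B-1 → 9 (borrow)
  B-E-1 → C (borrow)
  E-6-1 → 7
  0-5 → B (borrow)
  C-2-1 → 9
  7-6 → 1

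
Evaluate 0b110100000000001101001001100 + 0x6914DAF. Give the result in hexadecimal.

0b110100000000001101001001100 = 0x6801A4C in hexadecimal.
Add column by column in base 16, right to left:
  C+F = B carry 1
  4+A+1 = F
  A+D = 7 carry 1
  1+4+1 = 6
  0+1 = 1
  8+9 = 1 carry 1
  6+6+1 = D

0xD1167FB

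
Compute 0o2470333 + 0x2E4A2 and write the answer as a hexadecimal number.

0xD557D

0o2470333 = 0xA70DB in hexadecimal.
Add column by column in base 16, right to left:
  B+2 = D
  D+A = 7 carry 1
  0+4+1 = 5
  7+E = 5 carry 1
  A+2+1 = D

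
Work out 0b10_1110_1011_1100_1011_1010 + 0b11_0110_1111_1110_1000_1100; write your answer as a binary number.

0b11001011011101101000110

Add column by column in base 2, right to left:
  0+0 = 0
  1+0 = 1
  0+1 = 1
  1+1 = 0 carry 1
  1+0+1 = 0 carry 1
  1+0+1 = 0 carry 1
  0+0+1 = 1
  1+1 = 0 carry 1
  0+0+1 = 1
  0+1 = 1
  1+1 = 0 carry 1
  1+1+1 = 1 carry 1
  1+1+1 = 1 carry 1
  1+1+1 = 1 carry 1
  0+1+1 = 0 carry 1
  1+1+1 = 1 carry 1
  0+0+1 = 1
  1+1 = 0 carry 1
  1+1+1 = 1 carry 1
  1+0+1 = 0 carry 1
  0+1+1 = 0 carry 1
  1+1+1 = 1 carry 1
  final carry 1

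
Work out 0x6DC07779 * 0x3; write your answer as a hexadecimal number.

Multiply each base-16 digit by 3, carrying:
  9×3 = 27 → write B carry 1
  7×3+1 = 22 → write 6 carry 1
  7×3+1 = 22 → write 6 carry 1
  7×3+1 = 22 → write 6 carry 1
  0×3+1 = 1 → write 1
  C×3 = 36 → write 4 carry 2
  D×3+2 = 41 → write 9 carry 2
  6×3+2 = 20 → write 4 carry 1
  remaining carry: 1

0x14941666B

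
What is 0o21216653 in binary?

0b10001010001110110101011

Each octal digit is 3 bits: 2=010 1=001 2=010 1=001 6=110 6=110 5=101 3=011.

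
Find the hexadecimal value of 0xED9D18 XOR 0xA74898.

XOR each hex digit independently (no carries):
  E^A=4, D^7=A, 9^4=D, D^8=5, 1^9=8, 8^8=0

0x4AD580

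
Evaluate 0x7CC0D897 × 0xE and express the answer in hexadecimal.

0x6D28BD842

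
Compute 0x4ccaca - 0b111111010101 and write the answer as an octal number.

0o23135365

0x4ccaca = 0o23145312 in octal.
0b111111010101 = 0o7725 in octal.
Subtract column by column in base 8:
  2-5 → 5 (borrow)
  1-2-1 → 6 (borrow)
  3-7-1 → 3 (borrow)
  5-7-1 → 5 (borrow)
  4-0-1 → 3
  1-0 → 1
  3-0 → 3
  2-0 → 2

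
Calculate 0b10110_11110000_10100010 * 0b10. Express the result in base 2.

Multiply each base-2 digit by 2, carrying:
  0×2 = 0 → write 0
  1×2 = 2 → write 0 carry 1
  0×2+1 = 1 → write 1
  0×2 = 0 → write 0
  0×2 = 0 → write 0
  1×2 = 2 → write 0 carry 1
  0×2+1 = 1 → write 1
  1×2 = 2 → write 0 carry 1
  0×2+1 = 1 → write 1
  0×2 = 0 → write 0
  0×2 = 0 → write 0
  0×2 = 0 → write 0
  1×2 = 2 → write 0 carry 1
  1×2+1 = 3 → write 1 carry 1
  1×2+1 = 3 → write 1 carry 1
  1×2+1 = 3 → write 1 carry 1
  0×2+1 = 1 → write 1
  1×2 = 2 → write 0 carry 1
  1×2+1 = 3 → write 1 carry 1
  0×2+1 = 1 → write 1
  1×2 = 2 → write 0 carry 1
  remaining carry: 1

0b1011011110000101000100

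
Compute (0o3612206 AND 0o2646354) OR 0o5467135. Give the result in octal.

0o3612206 AND 0o2646354 = 0o2602204.
Then OR with 0o5467135.

0o7667335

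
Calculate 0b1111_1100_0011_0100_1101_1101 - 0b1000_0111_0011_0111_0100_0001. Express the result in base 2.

0b11101001111110110011100

Subtract column by column in base 2:
  1-1 → 0
  0-0 → 0
  1-0 → 1
  1-0 → 1
  1-0 → 1
  0-0 → 0
  1-1 → 0
  1-0 → 1
  0-1 → 1 (borrow)
  0-1-1 → 0 (borrow)
  1-1-1 → 1 (borrow)
  0-0-1 → 1 (borrow)
  1-1-1 → 1 (borrow)
  1-1-1 → 1 (borrow)
  0-0-1 → 1 (borrow)
  0-0-1 → 1 (borrow)
  0-1-1 → 0 (borrow)
  0-1-1 → 0 (borrow)
  1-1-1 → 1 (borrow)
  1-0-1 → 0
  1-0 → 1
  1-0 → 1
  1-0 → 1
  1-1 → 0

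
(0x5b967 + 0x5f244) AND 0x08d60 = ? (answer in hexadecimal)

Add column by column in base 16, right to left:
  7+4 = b
  6+4 = a
  9+2 = b
  b+f = a carry 1
  5+5+1 = b
Sum = 0xbabab; now AND with 0x08d60:
  b&0=0, a&8=8, b&d=9, a&6=2, b&0=0

0x8920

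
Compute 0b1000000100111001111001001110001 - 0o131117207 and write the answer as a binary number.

0b111111001110000101001111101010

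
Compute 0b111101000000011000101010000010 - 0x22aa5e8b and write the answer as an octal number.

0o3225625767

0b111101000000011000101010000010 = 0o7500305202 in octal.
0x22aa5e8b = 0o4252457213 in octal.
Subtract column by column in base 8:
  2-3 → 7 (borrow)
  0-1-1 → 6 (borrow)
  2-2-1 → 7 (borrow)
  5-7-1 → 5 (borrow)
  0-5-1 → 2 (borrow)
  3-4-1 → 6 (borrow)
  0-2-1 → 5 (borrow)
  0-5-1 → 2 (borrow)
  5-2-1 → 2
  7-4 → 3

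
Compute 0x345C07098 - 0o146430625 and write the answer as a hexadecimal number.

0o146430625 = 0x19A3195 in hexadecimal.
Subtract column by column in base 16:
  8-5 → 3
  9-9 → 0
  0-1 → F (borrow)
  7-3-1 → 3
  0-A → 6 (borrow)
  C-9-1 → 2
  5-1 → 4
  4-0 → 4
  3-0 → 3

0x344263F03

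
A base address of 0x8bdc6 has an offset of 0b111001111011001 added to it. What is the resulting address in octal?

0o2230637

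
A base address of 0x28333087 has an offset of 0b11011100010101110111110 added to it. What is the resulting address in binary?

0b101000101000010101110001000101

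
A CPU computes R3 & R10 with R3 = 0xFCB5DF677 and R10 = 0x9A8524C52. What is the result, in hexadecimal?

0x988504452

AND each hex digit independently (no carries):
  F&9=9, C&A=8, B&8=8, 5&5=5, D&2=0, F&4=4, 6&C=4, 7&5=5, 7&2=2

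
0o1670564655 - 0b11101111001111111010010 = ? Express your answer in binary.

0b1110011010110100100111011011

0o1670564655 = 0b1110111000101110100110101101 in binary.
Subtract column by column in base 2:
  1-0 → 1
  0-1 → 1 (borrow)
  1-0-1 → 0
  1-0 → 1
  0-1 → 1 (borrow)
  1-0-1 → 0
  0-1 → 1 (borrow)
  1-1-1 → 1 (borrow)
  1-1-1 → 1 (borrow)
  0-1-1 → 0 (borrow)
  0-1-1 → 0 (borrow)
  1-1-1 → 1 (borrow)
  0-1-1 → 0 (borrow)
  1-0-1 → 0
  1-0 → 1
  1-1 → 0
  0-1 → 1 (borrow)
  1-1-1 → 1 (borrow)
  0-1-1 → 0 (borrow)
  0-0-1 → 1 (borrow)
  0-1-1 → 0 (borrow)
  1-1-1 → 1 (borrow)
  1-1-1 → 1 (borrow)
  1-0-1 → 0
  0-0 → 0
  1-0 → 1
  1-0 → 1
  1-0 → 1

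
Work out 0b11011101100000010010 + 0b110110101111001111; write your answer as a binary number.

0b100010100001111100001

Add column by column in base 2, right to left:
  0+1 = 1
  1+1 = 0 carry 1
  0+1+1 = 0 carry 1
  0+1+1 = 0 carry 1
  1+0+1 = 0 carry 1
  0+0+1 = 1
  0+1 = 1
  0+1 = 1
  0+1 = 1
  0+1 = 1
  0+0 = 0
  1+1 = 0 carry 1
  1+0+1 = 0 carry 1
  0+1+1 = 0 carry 1
  1+1+1 = 1 carry 1
  1+0+1 = 0 carry 1
  1+1+1 = 1 carry 1
  0+1+1 = 0 carry 1
  1+0+1 = 0 carry 1
  1+0+1 = 0 carry 1
  final carry 1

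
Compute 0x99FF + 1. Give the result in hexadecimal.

0x9A00

The trailing 2 digits are F (max in base 16), so adding 1 cascades: they roll to 0 and the next digit up increments.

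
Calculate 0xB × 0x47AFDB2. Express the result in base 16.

Multiply each base-16 digit by 11, carrying:
  2×11 = 22 → write 6 carry 1
  B×11+1 = 122 → write A carry 7
  D×11+7 = 150 → write 6 carry 9
  F×11+9 = 174 → write E carry 10
  A×11+10 = 120 → write 8 carry 7
  7×11+7 = 84 → write 4 carry 5
  4×11+5 = 49 → write 1 carry 3
  remaining carry: 3

0x3148E6A6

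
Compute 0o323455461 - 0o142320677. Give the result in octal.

Subtract column by column in base 8:
  1-7 → 2 (borrow)
  6-7-1 → 6 (borrow)
  4-6-1 → 5 (borrow)
  5-0-1 → 4
  5-2 → 3
  4-3 → 1
  3-2 → 1
  2-4 → 6 (borrow)
  3-1-1 → 1

0o161134562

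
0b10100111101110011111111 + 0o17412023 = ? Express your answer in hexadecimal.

0x91f112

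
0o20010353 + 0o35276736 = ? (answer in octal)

0o55307311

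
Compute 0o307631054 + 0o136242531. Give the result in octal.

Add column by column in base 8, right to left:
  4+1 = 5
  5+3 = 0 carry 1
  0+5+1 = 6
  1+2 = 3
  3+4 = 7
  6+2 = 0 carry 1
  7+6+1 = 6 carry 1
  0+3+1 = 4
  3+1 = 4

0o446073605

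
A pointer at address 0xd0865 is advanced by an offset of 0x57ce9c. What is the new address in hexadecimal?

Add column by column in base 16, right to left:
  5+c = 1 carry 1
  6+9+1 = 0 carry 1
  8+e+1 = 7 carry 1
  0+c+1 = d
  d+7 = 4 carry 1
  0+5+1 = 6

0x64d701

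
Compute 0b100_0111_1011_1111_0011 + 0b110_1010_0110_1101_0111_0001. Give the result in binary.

0b11011101110100101100100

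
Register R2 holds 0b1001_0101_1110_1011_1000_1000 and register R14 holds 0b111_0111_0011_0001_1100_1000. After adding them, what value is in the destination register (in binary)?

Add column by column in base 2, right to left:
  0+0 = 0
  0+0 = 0
  0+0 = 0
  1+1 = 0 carry 1
  0+0+1 = 1
  0+0 = 0
  0+1 = 1
  1+1 = 0 carry 1
  1+1+1 = 1 carry 1
  1+0+1 = 0 carry 1
  0+0+1 = 1
  1+0 = 1
  0+1 = 1
  1+1 = 0 carry 1
  1+0+1 = 0 carry 1
  1+0+1 = 0 carry 1
  1+1+1 = 1 carry 1
  0+1+1 = 0 carry 1
  1+1+1 = 1 carry 1
  0+0+1 = 1
  1+1 = 0 carry 1
  0+1+1 = 0 carry 1
  0+1+1 = 0 carry 1
  1+0+1 = 0 carry 1
  final carry 1

0b1000011010001110101010000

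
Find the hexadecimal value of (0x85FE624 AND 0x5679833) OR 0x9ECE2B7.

0x9EFE2B7

0x85FE624 AND 0x5679833 = 0x0478020.
Then OR with 0x9ECE2B7.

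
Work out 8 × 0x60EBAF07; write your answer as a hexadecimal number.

Multiply each base-16 digit by 8, carrying:
  7×8 = 56 → write 8 carry 3
  0×8+3 = 3 → write 3
  F×8 = 120 → write 8 carry 7
  A×8+7 = 87 → write 7 carry 5
  B×8+5 = 93 → write D carry 5
  E×8+5 = 117 → write 5 carry 7
  0×8+7 = 7 → write 7
  6×8 = 48 → write 0 carry 3
  remaining carry: 3

0x3075D7838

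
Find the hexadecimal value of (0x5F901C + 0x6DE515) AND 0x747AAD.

Add column by column in base 16, right to left:
  C+5 = 1 carry 1
  1+1+1 = 3
  0+5 = 5
  9+E = 7 carry 1
  F+D+1 = D carry 1
  5+6+1 = C
Sum = 0xCD7531; now AND with 0x747AAD:
  C&7=4, D&4=4, 7&7=7, 5&A=0, 3&A=2, 1&D=1

0x447021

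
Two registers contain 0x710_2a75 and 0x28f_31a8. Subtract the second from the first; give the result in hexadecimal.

Subtract column by column in base 16:
  5-8 → d (borrow)
  7-a-1 → c (borrow)
  a-1-1 → 8
  2-3 → f (borrow)
  0-f-1 → 0 (borrow)
  1-8-1 → 8 (borrow)
  7-2-1 → 4

0x480f8cd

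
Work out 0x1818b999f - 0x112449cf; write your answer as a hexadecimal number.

0x170674fd0

Subtract column by column in base 16:
  f-f → 0
  9-c → d (borrow)
  9-9-1 → f (borrow)
  9-4-1 → 4
  b-4 → 7
  8-2 → 6
  1-1 → 0
  8-1 → 7
  1-0 → 1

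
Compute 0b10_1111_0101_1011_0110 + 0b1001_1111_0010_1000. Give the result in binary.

Add column by column in base 2, right to left:
  0+0 = 0
  1+0 = 1
  1+0 = 1
  0+1 = 1
  1+0 = 1
  1+1 = 0 carry 1
  0+0+1 = 1
  1+0 = 1
  1+1 = 0 carry 1
  0+1+1 = 0 carry 1
  1+1+1 = 1 carry 1
  0+1+1 = 0 carry 1
  1+1+1 = 1 carry 1
  1+0+1 = 0 carry 1
  1+0+1 = 0 carry 1
  1+1+1 = 1 carry 1
  0+0+1 = 1
  1+0 = 1

0b111001010011011110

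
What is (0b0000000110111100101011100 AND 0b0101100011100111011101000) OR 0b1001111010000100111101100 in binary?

0b0000000110111100101011100 AND 0b0101100011100111011101000 = 0b0000000010100100001001000.
Then OR with 0b1001111010000100111101100.

0b1001111010100100111101100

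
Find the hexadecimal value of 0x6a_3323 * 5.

0x212ffaf

Multiply each base-16 digit by 5, carrying:
  3×5 = 15 → write f
  2×5 = 10 → write a
  3×5 = 15 → write f
  3×5 = 15 → write f
  a×5 = 50 → write 2 carry 3
  6×5+3 = 33 → write 1 carry 2
  remaining carry: 2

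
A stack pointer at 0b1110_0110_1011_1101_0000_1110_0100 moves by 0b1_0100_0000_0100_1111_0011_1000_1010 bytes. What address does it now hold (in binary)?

0b100010011100001100010001101110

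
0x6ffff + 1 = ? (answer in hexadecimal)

0x70000

The trailing 4 digits are F (max in base 16), so adding 1 cascades: they roll to 0 and the next digit up increments.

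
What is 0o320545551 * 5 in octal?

Multiply each base-8 digit by 5, carrying:
  1×5 = 5 → write 5
  5×5 = 25 → write 1 carry 3
  5×5+3 = 28 → write 4 carry 3
  5×5+3 = 28 → write 4 carry 3
  4×5+3 = 23 → write 7 carry 2
  5×5+2 = 27 → write 3 carry 3
  0×5+3 = 3 → write 3
  2×5 = 10 → write 2 carry 1
  3×5+1 = 16 → write 0 carry 2
  remaining carry: 2

0o2023374415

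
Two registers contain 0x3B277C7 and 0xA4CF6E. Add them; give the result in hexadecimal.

0x4574735

Add column by column in base 16, right to left:
  7+E = 5 carry 1
  C+6+1 = 3 carry 1
  7+F+1 = 7 carry 1
  7+C+1 = 4 carry 1
  2+4+1 = 7
  B+A = 5 carry 1
  3+0+1 = 4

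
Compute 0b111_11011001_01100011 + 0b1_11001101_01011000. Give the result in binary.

0b10011010011010111011

Add column by column in base 2, right to left:
  1+0 = 1
  1+0 = 1
  0+0 = 0
  0+1 = 1
  0+1 = 1
  1+0 = 1
  1+1 = 0 carry 1
  0+0+1 = 1
  1+1 = 0 carry 1
  0+0+1 = 1
  0+1 = 1
  1+1 = 0 carry 1
  1+0+1 = 0 carry 1
  0+0+1 = 1
  1+1 = 0 carry 1
  1+1+1 = 1 carry 1
  1+1+1 = 1 carry 1
  1+0+1 = 0 carry 1
  1+0+1 = 0 carry 1
  final carry 1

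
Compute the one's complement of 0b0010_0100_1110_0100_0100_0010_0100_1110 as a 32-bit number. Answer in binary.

0b11011011000110111011110110110001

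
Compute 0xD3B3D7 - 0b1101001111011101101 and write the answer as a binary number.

0b110011010001010011101010

0xD3B3D7 = 0b110100111011001111010111 in binary.
Subtract column by column in base 2:
  1-1 → 0
  1-0 → 1
  1-1 → 0
  0-1 → 1 (borrow)
  1-0-1 → 0
  0-1 → 1 (borrow)
  1-1-1 → 1 (borrow)
  1-1-1 → 1 (borrow)
  1-0-1 → 0
  1-1 → 0
  0-1 → 1 (borrow)
  0-1-1 → 0 (borrow)
  1-1-1 → 1 (borrow)
  1-0-1 → 0
  0-0 → 0
  1-1 → 0
  1-0 → 1
  1-1 → 0
  0-1 → 1 (borrow)
  0-0-1 → 1 (borrow)
  1-0-1 → 0
  0-0 → 0
  1-0 → 1
  1-0 → 1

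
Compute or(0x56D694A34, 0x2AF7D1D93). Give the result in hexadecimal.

OR each hex digit independently (no carries):
  5|2=7, 6|A=E, D|F=F, 6|7=7, 9|D=D, 4|1=5, A|D=F, 3|9=B, 4|3=7

0x7EF7D5FB7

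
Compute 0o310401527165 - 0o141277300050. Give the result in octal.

Subtract column by column in base 8:
  5-0 → 5
  6-5 → 1
  1-0 → 1
  7-0 → 7
  2-0 → 2
  5-3 → 2
  1-7 → 2 (borrow)
  0-7-1 → 0 (borrow)
  4-2-1 → 1
  0-1 → 7 (borrow)
  1-4-1 → 4 (borrow)
  3-1-1 → 1

0o147102227115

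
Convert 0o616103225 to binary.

Each octal digit is 3 bits: 6=110 1=001 6=110 1=001 0=000 3=011 2=010 2=010 5=101.

0b110001110001000011010010101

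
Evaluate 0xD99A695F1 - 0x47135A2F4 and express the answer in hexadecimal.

0x92870F2FD

Subtract column by column in base 16:
  1-4 → D (borrow)
  F-F-1 → F (borrow)
  5-2-1 → 2
  9-A → F (borrow)
  6-5-1 → 0
  A-3 → 7
  9-1 → 8
  9-7 → 2
  D-4 → 9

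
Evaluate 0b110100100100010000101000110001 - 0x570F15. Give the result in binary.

0b110100001110011111101100011100

0x570F15 = 0b10101110000111100010101 in binary.
Subtract column by column in base 2:
  1-1 → 0
  0-0 → 0
  0-1 → 1 (borrow)
  0-0-1 → 1 (borrow)
  1-1-1 → 1 (borrow)
  1-0-1 → 0
  0-0 → 0
  0-0 → 0
  0-1 → 1 (borrow)
  1-1-1 → 1 (borrow)
  0-1-1 → 0 (borrow)
  1-1-1 → 1 (borrow)
  0-0-1 → 1 (borrow)
  0-0-1 → 1 (borrow)
  0-0-1 → 1 (borrow)
  0-0-1 → 1 (borrow)
  1-1-1 → 1 (borrow)
  0-1-1 → 0 (borrow)
  0-1-1 → 0 (borrow)
  0-0-1 → 1 (borrow)
  1-1-1 → 1 (borrow)
  0-0-1 → 1 (borrow)
  0-1-1 → 0 (borrow)
  1-0-1 → 0
  0-0 → 0
  0-0 → 0
  1-0 → 1
  0-0 → 0
  1-0 → 1
  1-0 → 1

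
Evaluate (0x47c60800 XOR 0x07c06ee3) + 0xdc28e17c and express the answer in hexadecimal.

0x11c2f485f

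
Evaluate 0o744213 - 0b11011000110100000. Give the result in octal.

0o413353

0b11011000110100000 = 0o330640 in octal.
Subtract column by column in base 8:
  3-0 → 3
  1-4 → 5 (borrow)
  2-6-1 → 3 (borrow)
  4-0-1 → 3
  4-3 → 1
  7-3 → 4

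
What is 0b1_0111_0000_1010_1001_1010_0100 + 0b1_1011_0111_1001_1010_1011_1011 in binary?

Add column by column in base 2, right to left:
  0+1 = 1
  0+1 = 1
  1+0 = 1
  0+1 = 1
  0+1 = 1
  1+1 = 0 carry 1
  0+0+1 = 1
  1+1 = 0 carry 1
  1+0+1 = 0 carry 1
  0+1+1 = 0 carry 1
  0+0+1 = 1
  1+1 = 0 carry 1
  0+1+1 = 0 carry 1
  1+0+1 = 0 carry 1
  0+0+1 = 1
  1+1 = 0 carry 1
  0+1+1 = 0 carry 1
  0+1+1 = 0 carry 1
  0+1+1 = 0 carry 1
  0+0+1 = 1
  1+1 = 0 carry 1
  1+1+1 = 1 carry 1
  1+0+1 = 0 carry 1
  0+1+1 = 0 carry 1
  1+1+1 = 1 carry 1
  final carry 1

0b11001010000100010001011111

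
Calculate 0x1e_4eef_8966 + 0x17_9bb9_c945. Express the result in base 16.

Add column by column in base 16, right to left:
  6+5 = b
  6+4 = a
  9+9 = 2 carry 1
  8+c+1 = 5 carry 1
  f+9+1 = 9 carry 1
  e+b+1 = a carry 1
  e+b+1 = a carry 1
  4+9+1 = e
  e+7 = 5 carry 1
  1+1+1 = 3

0x35eaa952ab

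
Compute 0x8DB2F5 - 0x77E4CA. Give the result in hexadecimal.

0x15CE2B

Subtract column by column in base 16:
  5-A → B (borrow)
  F-C-1 → 2
  2-4 → E (borrow)
  B-E-1 → C (borrow)
  D-7-1 → 5
  8-7 → 1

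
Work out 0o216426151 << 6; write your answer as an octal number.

0o21642615100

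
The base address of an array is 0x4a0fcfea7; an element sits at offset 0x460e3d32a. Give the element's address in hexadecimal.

0x901e0d1d1

Add column by column in base 16, right to left:
  7+a = 1 carry 1
  a+2+1 = d
  e+3 = 1 carry 1
  f+d+1 = d carry 1
  c+3+1 = 0 carry 1
  f+e+1 = e carry 1
  0+0+1 = 1
  a+6 = 0 carry 1
  4+4+1 = 9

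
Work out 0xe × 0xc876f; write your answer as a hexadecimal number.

0xaf6812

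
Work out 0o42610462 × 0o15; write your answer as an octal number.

Multiply each base-8 digit by 13, carrying:
  2×13 = 26 → write 2 carry 3
  6×13+3 = 81 → write 1 carry 10
  4×13+10 = 62 → write 6 carry 7
  0×13+7 = 7 → write 7
  1×13 = 13 → write 5 carry 1
  6×13+1 = 79 → write 7 carry 9
  2×13+9 = 35 → write 3 carry 4
  4×13+4 = 56 → write 0 carry 7
  remaining carry: 7

0o703757612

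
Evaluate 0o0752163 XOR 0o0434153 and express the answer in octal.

0o0366030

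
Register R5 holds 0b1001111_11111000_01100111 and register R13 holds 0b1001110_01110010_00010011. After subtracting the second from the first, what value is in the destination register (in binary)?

0b11000011001010100

Subtract column by column in base 2:
  1-1 → 0
  1-1 → 0
  1-0 → 1
  0-0 → 0
  0-1 → 1 (borrow)
  1-0-1 → 0
  1-0 → 1
  0-0 → 0
  0-0 → 0
  0-1 → 1 (borrow)
  0-0-1 → 1 (borrow)
  1-0-1 → 0
  1-1 → 0
  1-1 → 0
  1-1 → 0
  1-0 → 1
  1-0 → 1
  1-1 → 0
  1-1 → 0
  1-1 → 0
  0-0 → 0
  0-0 → 0
  1-1 → 0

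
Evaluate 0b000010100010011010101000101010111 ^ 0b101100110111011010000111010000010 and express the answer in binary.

0b101110010101000000101111111010101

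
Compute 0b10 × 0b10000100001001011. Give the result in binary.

0b100001000010010110

Multiply each base-2 digit by 2, carrying:
  1×2 = 2 → write 0 carry 1
  1×2+1 = 3 → write 1 carry 1
  0×2+1 = 1 → write 1
  1×2 = 2 → write 0 carry 1
  0×2+1 = 1 → write 1
  0×2 = 0 → write 0
  1×2 = 2 → write 0 carry 1
  0×2+1 = 1 → write 1
  0×2 = 0 → write 0
  0×2 = 0 → write 0
  0×2 = 0 → write 0
  1×2 = 2 → write 0 carry 1
  0×2+1 = 1 → write 1
  0×2 = 0 → write 0
  0×2 = 0 → write 0
  0×2 = 0 → write 0
  1×2 = 2 → write 0 carry 1
  remaining carry: 1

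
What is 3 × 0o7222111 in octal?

0o25666333

Multiply each base-8 digit by 3, carrying:
  1×3 = 3 → write 3
  1×3 = 3 → write 3
  1×3 = 3 → write 3
  2×3 = 6 → write 6
  2×3 = 6 → write 6
  2×3 = 6 → write 6
  7×3 = 21 → write 5 carry 2
  remaining carry: 2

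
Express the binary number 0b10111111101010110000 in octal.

0o2775260

Group the bits in threes: 010 111 111 101 010 110 000 → 2775260.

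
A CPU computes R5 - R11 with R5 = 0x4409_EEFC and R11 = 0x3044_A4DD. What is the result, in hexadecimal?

0x13C54A1F

Subtract column by column in base 16:
  C-D → F (borrow)
  F-D-1 → 1
  E-4 → A
  E-A → 4
  9-4 → 5
  0-4 → C (borrow)
  4-0-1 → 3
  4-3 → 1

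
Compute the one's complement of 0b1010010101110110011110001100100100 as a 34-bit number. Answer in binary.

0b0101101010001001100001110011011011

Invert each bit: 1010010101110110011110001100100100 → 0101101010001001100001110011011011.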